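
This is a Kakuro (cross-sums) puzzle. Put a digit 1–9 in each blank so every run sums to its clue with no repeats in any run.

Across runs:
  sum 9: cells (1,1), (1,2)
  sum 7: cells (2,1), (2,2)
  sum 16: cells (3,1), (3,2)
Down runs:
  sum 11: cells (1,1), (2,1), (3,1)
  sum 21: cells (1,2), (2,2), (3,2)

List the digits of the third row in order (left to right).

7 9

16 in 2 cells must be {7,9}.
The 16 across and the 11 down share only 7, so (3,1) = 7.
(3,2) = 16 − 7 = 9 completes the 16 across.
Nothing is forced directly, so branch on (1,1), whose candidates are 1 or 3. If (1,1) = 3: then (1,2) would have to be in {6} for the 9 across but in {4,5,7,8} for the 21 down — contradiction. So (1,1) = 1.
(1,2) = 9 − 1 = 8 completes the 9 across.
(2,1) = 11 − 8 = 3 completes the 11 down.
(2,2) = 7 − 3 = 4 completes the 7 across.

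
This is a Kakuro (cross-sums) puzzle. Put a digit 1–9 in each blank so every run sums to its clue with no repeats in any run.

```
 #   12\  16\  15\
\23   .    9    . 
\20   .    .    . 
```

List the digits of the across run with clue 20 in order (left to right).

23 in 3 cells must be {6,8,9}; 16 in 2 cells must be {7,9}.
Given what's placed, R1C1 must be 8 to fit the 23 across and 12 down.
R1C3 = 23 − 17 = 6 completes the 23 across.
R2C1 = 12 − 8 = 4 completes the 12 down.
R2C2 = 16 − 9 = 7 completes the 16 down.
R2C3 = 20 − 11 = 9 completes the 20 across.

4, 7, 9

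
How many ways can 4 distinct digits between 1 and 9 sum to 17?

4 distinct digits from 1–9 sum between 10 and 30.

9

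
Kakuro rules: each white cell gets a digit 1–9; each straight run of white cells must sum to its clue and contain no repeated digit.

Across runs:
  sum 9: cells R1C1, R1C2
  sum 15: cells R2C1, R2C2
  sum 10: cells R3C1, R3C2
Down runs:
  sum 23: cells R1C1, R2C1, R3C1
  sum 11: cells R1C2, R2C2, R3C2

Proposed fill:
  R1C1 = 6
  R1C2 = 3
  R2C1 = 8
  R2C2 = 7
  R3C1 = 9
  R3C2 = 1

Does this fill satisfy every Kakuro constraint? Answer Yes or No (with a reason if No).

Yes

Across: 6+3=9; 8+7=15; 9+1=10. Down: 6+8+9=23; 3+7+1=11. No digit repeats within any run.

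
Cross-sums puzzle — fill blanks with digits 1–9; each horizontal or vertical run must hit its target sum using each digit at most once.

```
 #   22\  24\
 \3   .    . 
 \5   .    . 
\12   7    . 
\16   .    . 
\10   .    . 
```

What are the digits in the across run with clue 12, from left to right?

7 5

3 in 2 cells must be {1,2}; 16 in 2 cells must be {7,9}.
R3C2 = 12 − 7 = 5 completes the 12 across.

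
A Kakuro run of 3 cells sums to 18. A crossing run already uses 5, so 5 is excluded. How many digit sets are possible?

5

3 distinct digits from 1–9 sum between 6 and 24.
Dropping sets that contain 5.
Enumerating: {1,8,9}, {2,7,9}, {3,6,9}, {3,7,8}, {4,6,8}.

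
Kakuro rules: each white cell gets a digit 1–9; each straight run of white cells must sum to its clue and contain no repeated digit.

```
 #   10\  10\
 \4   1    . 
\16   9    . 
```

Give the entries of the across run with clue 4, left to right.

1 3

4 in 2 cells must be {1,3}; 16 in 2 cells must be {7,9}.
R1C2 = 4 − 1 = 3 completes the 4 across.
R2C2 = 16 − 9 = 7 completes the 16 across.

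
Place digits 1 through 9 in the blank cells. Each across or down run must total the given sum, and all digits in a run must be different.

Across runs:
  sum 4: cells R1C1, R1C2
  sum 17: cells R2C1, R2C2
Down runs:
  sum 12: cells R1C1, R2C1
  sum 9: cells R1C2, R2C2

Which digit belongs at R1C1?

3

4 in 2 cells must be {1,3}; 17 in 2 cells must be {8,9}.
The 4 across and the 12 down share only 3, so R1C1 = 3.
R1C2 = 4 − 3 = 1 completes the 4 across.
R2C1 = 12 − 3 = 9 completes the 12 down.
R2C2 = 17 − 9 = 8 completes the 17 across.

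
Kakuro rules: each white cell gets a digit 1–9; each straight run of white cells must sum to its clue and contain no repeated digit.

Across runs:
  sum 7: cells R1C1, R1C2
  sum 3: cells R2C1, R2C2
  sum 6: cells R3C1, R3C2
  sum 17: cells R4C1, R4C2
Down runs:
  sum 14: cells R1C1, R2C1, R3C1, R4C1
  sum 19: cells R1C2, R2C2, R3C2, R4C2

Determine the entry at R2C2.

3 in 2 cells must be {1,2}; 17 in 2 cells must be {8,9}.
Only 8 fits R4C1 under both its across sum 17 and down sum 14.
R4C2 = 17 − 8 = 9 completes the 17 across.
Nothing is forced directly, so branch on R2C1, whose candidates are 1 or 2. If R2C1 = 1: that forces R2C2 = 2, R3C1 = 2, after which R3C2 would have to be in {4} for the 6 across but in {1,3,5,7} for the 19 down — contradiction. So R2C1 = 2.
R2C2 = 3 − 2 = 1 completes the 3 across.

1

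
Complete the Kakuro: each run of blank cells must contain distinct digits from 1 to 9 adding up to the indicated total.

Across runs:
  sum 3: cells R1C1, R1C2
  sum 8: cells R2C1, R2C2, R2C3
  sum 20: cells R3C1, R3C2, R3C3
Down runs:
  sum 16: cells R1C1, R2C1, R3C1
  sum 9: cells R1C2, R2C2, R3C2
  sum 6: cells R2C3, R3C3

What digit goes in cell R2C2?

2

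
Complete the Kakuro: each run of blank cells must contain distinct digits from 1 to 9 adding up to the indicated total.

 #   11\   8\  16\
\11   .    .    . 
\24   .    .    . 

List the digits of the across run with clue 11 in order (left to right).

24 in 3 cells must be {7,8,9}; 16 in 2 cells must be {7,9}.
The 11 across and the 16 down share only 7, so R1C3 = 7.
The 24 across and the 8 down share only 7, so R2C2 = 7.
R2C3 = 16 − 7 = 9 completes the 16 down.
R1C1 = 3: the only remaining digit allowed by both the 11 across and the 11 down.
R1C2 = 11 − 10 = 1 completes the 11 across.
R2C1 = 24 − 16 = 8 completes the 24 across.

3, 1, 7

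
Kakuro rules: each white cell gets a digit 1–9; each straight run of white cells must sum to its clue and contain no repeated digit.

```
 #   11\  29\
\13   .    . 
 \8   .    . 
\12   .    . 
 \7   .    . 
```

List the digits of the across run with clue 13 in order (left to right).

5 8

11 in 4 cells must be {1,2,3,5}; 29 in 4 cells must be {5,7,8,9}.
Only 5 fits R1C1 under both its across sum 13 and down sum 11.
R1C2 = 13 − 5 = 8 completes the 13 across.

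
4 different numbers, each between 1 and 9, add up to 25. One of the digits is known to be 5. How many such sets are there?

4 distinct digits from 1–9 sum between 10 and 30.
Keeping only sets containing 5.
Enumerating: {3,5,8,9}, {4,5,7,9}.

2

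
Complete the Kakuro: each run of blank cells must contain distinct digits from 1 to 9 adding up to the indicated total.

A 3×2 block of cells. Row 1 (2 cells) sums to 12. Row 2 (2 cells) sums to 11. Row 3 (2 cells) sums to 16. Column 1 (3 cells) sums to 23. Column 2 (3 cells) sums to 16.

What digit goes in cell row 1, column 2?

16 in 2 cells must be {7,9}; 23 in 3 cells must be {6,8,9}.
The 16 across and the 23 down share only 9, so (3,1) = 9.
(3,2) = 16 − 9 = 7 completes the 16 across.
Given what's placed, (1,1) must be 8 to fit the 12 across and 23 down.
(1,2) = 12 − 8 = 4 completes the 12 across.
(2,1) = 23 − 17 = 6 completes the 23 down.
(2,2) = 11 − 6 = 5 completes the 11 across.

4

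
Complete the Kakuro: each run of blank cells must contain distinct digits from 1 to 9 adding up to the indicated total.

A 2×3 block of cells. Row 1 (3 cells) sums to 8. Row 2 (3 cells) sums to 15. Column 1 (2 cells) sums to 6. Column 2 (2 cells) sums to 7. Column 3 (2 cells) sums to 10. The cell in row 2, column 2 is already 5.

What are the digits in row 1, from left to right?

(1,2) = 7 − 5 = 2 completes the 7 down.
Given what's placed, (1,3) must be 1 to fit the 8 across and 10 down.
(2,3) = 10 − 1 = 9 completes the 10 down.
(1,1) = 8 − 3 = 5 completes the 8 across.
(2,1) = 15 − 14 = 1 completes the 15 across.

5 2 1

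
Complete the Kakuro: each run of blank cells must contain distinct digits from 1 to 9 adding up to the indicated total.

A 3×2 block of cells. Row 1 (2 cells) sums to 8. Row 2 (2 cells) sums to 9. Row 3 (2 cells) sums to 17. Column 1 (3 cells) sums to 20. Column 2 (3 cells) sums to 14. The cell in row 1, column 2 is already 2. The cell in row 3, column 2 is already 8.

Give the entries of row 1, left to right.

17 in 2 cells must be {8,9}.
(1,1) = 8 − 2 = 6 completes the 8 across.
Given what's placed, (2,1) must be 5 to fit the 9 across and 20 down.
(2,2) = 9 − 5 = 4 completes the 9 across.
(3,1) = 17 − 8 = 9 completes the 17 across.

6 2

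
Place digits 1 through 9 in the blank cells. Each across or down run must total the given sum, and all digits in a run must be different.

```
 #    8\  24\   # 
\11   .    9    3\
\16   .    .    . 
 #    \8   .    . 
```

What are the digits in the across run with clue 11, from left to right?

24 in 3 cells must be {7,8,9}; 3 in 2 cells must be {1,2}.
R1C1 = 11 − 9 = 2 completes the 11 across.
R2C1 = 8 − 2 = 6 completes the 8 down.
R3C2 = 7: the only remaining digit allowed by both the 8 across and the 24 down.
R3C3 = 8 − 7 = 1 completes the 8 across.
R2C2 = 24 − 16 = 8 completes the 24 down.
R2C3 = 16 − 14 = 2 completes the 16 across.

2 9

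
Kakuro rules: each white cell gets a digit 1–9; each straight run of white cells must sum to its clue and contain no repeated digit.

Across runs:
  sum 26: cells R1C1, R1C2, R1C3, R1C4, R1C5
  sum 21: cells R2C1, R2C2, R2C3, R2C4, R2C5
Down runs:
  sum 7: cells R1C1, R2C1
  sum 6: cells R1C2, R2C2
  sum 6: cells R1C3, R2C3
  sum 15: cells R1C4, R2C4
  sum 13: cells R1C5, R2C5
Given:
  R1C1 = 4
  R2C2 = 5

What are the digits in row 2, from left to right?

3 5 1 8 4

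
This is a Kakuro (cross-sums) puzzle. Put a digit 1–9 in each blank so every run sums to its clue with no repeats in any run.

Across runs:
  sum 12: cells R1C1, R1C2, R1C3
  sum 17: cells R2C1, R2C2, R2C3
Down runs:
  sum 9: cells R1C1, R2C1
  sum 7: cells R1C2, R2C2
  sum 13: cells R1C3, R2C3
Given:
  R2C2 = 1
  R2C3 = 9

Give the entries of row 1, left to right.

R1C2 = 7 − 1 = 6 completes the 7 down.
R1C3 = 13 − 9 = 4 completes the 13 down.
R2C1 = 17 − 10 = 7 completes the 17 across.
R1C1 = 12 − 10 = 2 completes the 12 across.

2 6 4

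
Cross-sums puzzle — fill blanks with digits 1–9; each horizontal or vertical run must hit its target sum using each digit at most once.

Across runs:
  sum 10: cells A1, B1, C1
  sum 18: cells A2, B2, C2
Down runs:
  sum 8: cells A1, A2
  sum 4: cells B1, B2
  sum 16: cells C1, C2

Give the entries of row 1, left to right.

4 in 2 cells must be {1,3}; 16 in 2 cells must be {7,9}.
The 10 across and the 16 down share only 7, so C1 = 7.
C2 = 16 − 7 = 9 completes the 16 down.
Given what's placed, B1 must be 1 to fit the 10 across and 4 down.
B2 = 4 − 1 = 3 completes the 4 down.
A1 = 10 − 8 = 2 completes the 10 across.
A2 = 18 − 12 = 6 completes the 18 across.

2 1 7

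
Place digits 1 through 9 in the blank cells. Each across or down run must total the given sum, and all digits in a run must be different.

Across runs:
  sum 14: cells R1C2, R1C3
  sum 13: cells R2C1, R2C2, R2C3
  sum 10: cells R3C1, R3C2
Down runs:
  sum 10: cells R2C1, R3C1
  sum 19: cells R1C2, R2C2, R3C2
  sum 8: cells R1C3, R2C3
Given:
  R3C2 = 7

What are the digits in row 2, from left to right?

R3C1 = 10 − 7 = 3 completes the 10 across.
R2C1 = 10 − 3 = 7 completes the 10 down.
Given what's placed, R2C2 must be 4 to fit the 13 across and 19 down.
R2C3 = 13 − 11 = 2 completes the 13 across.
R1C2 = 19 − 11 = 8 completes the 19 down.
R1C3 = 14 − 8 = 6 completes the 14 across.

7 4 2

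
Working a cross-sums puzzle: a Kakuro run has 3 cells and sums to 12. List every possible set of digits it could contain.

3 distinct digits from 1–9 sum between 6 and 24.

{1,2,9}; {1,3,8}; {1,4,7}; {1,5,6}; {2,3,7}; {2,4,6}; {3,4,5}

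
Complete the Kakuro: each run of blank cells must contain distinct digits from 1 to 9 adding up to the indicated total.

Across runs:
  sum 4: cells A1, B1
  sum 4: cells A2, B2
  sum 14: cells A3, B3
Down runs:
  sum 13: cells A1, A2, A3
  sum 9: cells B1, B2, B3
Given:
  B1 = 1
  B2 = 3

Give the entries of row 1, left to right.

4 in 2 cells must be {1,3}.
A1 = 4 − 1 = 3 completes the 4 across.
A2 = 4 − 3 = 1 completes the 4 across.
A3 = 13 − 4 = 9 completes the 13 down.
B3 = 14 − 9 = 5 completes the 14 across.

3 1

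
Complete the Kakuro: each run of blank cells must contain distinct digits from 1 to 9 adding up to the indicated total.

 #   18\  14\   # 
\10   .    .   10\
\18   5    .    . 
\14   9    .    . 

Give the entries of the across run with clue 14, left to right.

9, 1, 4

R1C1 = 18 − 14 = 4 completes the 18 down.
R1C2 = 10 − 4 = 6 completes the 10 across.
R2C2 = 7: the only remaining digit allowed by both the 18 across and the 14 down.
R2C3 = 18 − 12 = 6 completes the 18 across.
R3C2 = 14 − 13 = 1 completes the 14 down.
R3C3 = 14 − 10 = 4 completes the 14 across.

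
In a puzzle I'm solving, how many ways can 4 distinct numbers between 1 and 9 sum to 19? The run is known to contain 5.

4 distinct digits from 1–9 sum between 10 and 30.
Keeping only sets containing 5.
Enumerating: {1,4,5,9}, {1,5,6,7}, {2,3,5,9}, {2,4,5,8}, {3,4,5,7}.

5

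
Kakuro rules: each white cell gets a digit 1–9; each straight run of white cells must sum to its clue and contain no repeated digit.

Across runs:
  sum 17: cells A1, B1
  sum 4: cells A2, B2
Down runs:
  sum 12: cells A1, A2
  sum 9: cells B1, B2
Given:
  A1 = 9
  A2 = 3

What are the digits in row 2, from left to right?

3 1

17 in 2 cells must be {8,9}; 4 in 2 cells must be {1,3}.
B1 = 17 − 9 = 8 completes the 17 across.
B2 = 4 − 3 = 1 completes the 4 across.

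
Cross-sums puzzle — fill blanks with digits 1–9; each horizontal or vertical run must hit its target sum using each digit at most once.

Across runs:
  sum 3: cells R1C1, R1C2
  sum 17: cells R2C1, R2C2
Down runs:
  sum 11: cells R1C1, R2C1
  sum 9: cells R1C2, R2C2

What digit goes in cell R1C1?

2

3 in 2 cells must be {1,2}; 17 in 2 cells must be {8,9}.
The 3 across and the 11 down share only 2, so R1C1 = 2.
R1C2 = 3 − 2 = 1 completes the 3 across.
R2C1 = 11 − 2 = 9 completes the 11 down.
R2C2 = 17 − 9 = 8 completes the 17 across.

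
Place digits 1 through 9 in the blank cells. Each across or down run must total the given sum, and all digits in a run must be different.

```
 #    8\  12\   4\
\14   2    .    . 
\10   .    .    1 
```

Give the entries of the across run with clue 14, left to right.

4 in 2 cells must be {1,3}.
R1C3 = 4 − 1 = 3 completes the 4 down.
R2C1 = 8 − 2 = 6 completes the 8 down.
R2C2 = 10 − 7 = 3 completes the 10 across.
R1C2 = 14 − 5 = 9 completes the 14 across.

2 9 3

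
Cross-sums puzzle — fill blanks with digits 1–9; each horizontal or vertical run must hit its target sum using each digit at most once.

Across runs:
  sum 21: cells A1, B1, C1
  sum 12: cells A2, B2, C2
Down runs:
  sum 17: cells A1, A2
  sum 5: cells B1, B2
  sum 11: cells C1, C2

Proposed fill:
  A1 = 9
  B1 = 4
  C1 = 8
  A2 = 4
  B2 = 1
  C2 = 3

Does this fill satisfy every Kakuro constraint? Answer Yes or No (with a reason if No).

No — the across run A2–C2 sums to 8, not 12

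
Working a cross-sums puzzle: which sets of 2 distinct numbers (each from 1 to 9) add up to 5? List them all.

2 distinct digits from 1–9 sum between 3 and 17.

{1,4}; {2,3}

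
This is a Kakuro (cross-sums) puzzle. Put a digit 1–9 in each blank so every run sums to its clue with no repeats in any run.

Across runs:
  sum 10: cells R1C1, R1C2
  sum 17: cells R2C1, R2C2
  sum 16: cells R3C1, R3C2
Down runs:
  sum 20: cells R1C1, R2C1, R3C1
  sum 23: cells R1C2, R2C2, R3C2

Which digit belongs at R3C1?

17 in 2 cells must be {8,9}; 16 in 2 cells must be {7,9}; 23 in 3 cells must be {6,8,9}.
The 16 across and the 23 down share only 9, so R3C2 = 9.
Given what's placed, R2C2 must be 8 to fit the 17 across and 23 down.
R3C1 = 16 − 9 = 7 completes the 16 across.
R1C2 = 23 − 17 = 6 completes the 23 down.
R2C1 = 17 − 8 = 9 completes the 17 across.
R1C1 = 10 − 6 = 4 completes the 10 across.

7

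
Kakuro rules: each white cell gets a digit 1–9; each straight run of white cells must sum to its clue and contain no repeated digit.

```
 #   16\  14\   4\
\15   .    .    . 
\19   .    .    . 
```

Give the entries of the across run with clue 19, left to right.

7 9 3

16 in 2 cells must be {7,9}; 4 in 2 cells must be {1,3}.
The 19 across and the 4 down share only 3, so R2C3 = 3.
R1C3 = 4 − 3 = 1 completes the 4 down.
Given what's placed, R2C2 must be 9 to fit the 19 across and 14 down.
R1C1 = 9: the only remaining digit allowed by both the 15 across and the 16 down.
R1C2 = 15 − 10 = 5 completes the 15 across.
R2C1 = 19 − 12 = 7 completes the 19 across.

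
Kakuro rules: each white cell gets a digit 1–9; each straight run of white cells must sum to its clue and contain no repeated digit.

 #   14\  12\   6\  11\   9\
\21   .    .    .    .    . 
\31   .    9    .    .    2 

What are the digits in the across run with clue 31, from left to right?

8 9 5 7 2

R1C2 = 12 − 9 = 3 completes the 12 down.
R1C5 = 9 − 2 = 7 completes the 9 down.
R2C3 = 5: the only remaining digit allowed by both the 31 across and the 6 down.
R1C3 = 6 − 5 = 1 completes the 6 down.
R2C1 = 8: the only remaining digit allowed by both the 31 across and the 14 down.
R2C4 = 31 − 24 = 7 completes the 31 across.
R1C1 = 14 − 8 = 6 completes the 14 down.
R1C4 = 21 − 17 = 4 completes the 21 across.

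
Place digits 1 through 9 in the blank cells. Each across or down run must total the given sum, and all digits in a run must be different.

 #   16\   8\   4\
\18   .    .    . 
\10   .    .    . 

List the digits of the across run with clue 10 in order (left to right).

7 2 1

16 in 2 cells must be {7,9}; 4 in 2 cells must be {1,3}.
The 10 across and the 16 down share only 7, so R2C1 = 7.
Given what's placed, R2C3 must be 1 to fit the 10 across and 4 down.
R1C1 = 16 − 7 = 9 completes the 16 down.
R1C3 = 4 − 1 = 3 completes the 4 down.
R2C2 = 10 − 8 = 2 completes the 10 across.
R1C2 = 18 − 12 = 6 completes the 18 across.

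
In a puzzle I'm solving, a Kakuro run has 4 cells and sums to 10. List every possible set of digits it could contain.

4 distinct digits from 1–9 sum between 10 and 30.
Only one set works: {1,2,3,4}.

{1,2,3,4}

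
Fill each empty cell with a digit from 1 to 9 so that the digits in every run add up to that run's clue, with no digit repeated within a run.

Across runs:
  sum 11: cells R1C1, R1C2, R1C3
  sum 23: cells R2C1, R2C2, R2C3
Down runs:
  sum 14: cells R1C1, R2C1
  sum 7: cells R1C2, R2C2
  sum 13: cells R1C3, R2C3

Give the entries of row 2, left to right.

23 in 3 cells must be {6,8,9}.
The 23 across and the 7 down share only 6, so R2C2 = 6.
R1C2 = 7 − 6 = 1 completes the 7 down.
Nothing is forced directly, so branch on R1C1, whose candidates are 6 or 8. If R1C1 = 8: then R1C3 would have to be in {2} for the 11 across but in {4,5,6,7,8,9} for the 13 down — contradiction. So R1C1 = 6.
R1C3 = 11 − 7 = 4 completes the 11 across.
R2C1 = 14 − 6 = 8 completes the 14 down.
R2C3 = 23 − 14 = 9 completes the 23 across.

8, 6, 9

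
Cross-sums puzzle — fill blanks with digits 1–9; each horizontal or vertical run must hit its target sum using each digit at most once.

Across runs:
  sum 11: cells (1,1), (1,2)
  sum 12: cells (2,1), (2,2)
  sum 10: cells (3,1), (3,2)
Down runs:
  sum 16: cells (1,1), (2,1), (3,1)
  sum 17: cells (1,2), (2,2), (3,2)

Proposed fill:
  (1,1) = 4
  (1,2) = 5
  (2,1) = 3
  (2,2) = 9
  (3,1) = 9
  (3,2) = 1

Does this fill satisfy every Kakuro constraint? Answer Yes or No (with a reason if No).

No — the down run (1,2)–(3,2) sums to 15, not 17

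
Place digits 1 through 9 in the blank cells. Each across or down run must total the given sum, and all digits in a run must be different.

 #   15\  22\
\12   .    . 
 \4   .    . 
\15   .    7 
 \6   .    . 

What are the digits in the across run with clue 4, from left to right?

1 3

4 in 2 cells must be {1,3}.
R3C1 = 15 − 7 = 8 completes the 15 across.
Given what's placed, R1C1 must be 4 to fit the 12 across and 15 down.
R1C2 = 12 − 4 = 8 completes the 12 across.
R2C1 = 1: the only remaining digit allowed by both the 4 across and the 15 down.
R2C2 = 4 − 1 = 3 completes the 4 across.
R4C1 = 15 − 13 = 2 completes the 15 down.
R4C2 = 6 − 2 = 4 completes the 6 across.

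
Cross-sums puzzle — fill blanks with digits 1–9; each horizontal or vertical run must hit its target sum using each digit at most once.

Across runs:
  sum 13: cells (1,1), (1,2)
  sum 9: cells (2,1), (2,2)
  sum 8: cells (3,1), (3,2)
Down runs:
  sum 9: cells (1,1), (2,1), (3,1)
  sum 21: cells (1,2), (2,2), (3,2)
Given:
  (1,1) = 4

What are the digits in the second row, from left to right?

2 7

(1,2) = 13 − 4 = 9 completes the 13 across.
No cell is forced outright now. (2,1) can only be 2 or 3 (the digits allowed by both its 9 across and its 9 down). If (2,1) = 3: then (2,2) would have to be in {6} for the 9 across but in {4,5,7,8} for the 21 down — contradiction. So (2,1) = 2.
(2,2) = 9 − 2 = 7 completes the 9 across.
(3,1) = 9 − 6 = 3 completes the 9 down.
(3,2) = 8 − 3 = 5 completes the 8 across.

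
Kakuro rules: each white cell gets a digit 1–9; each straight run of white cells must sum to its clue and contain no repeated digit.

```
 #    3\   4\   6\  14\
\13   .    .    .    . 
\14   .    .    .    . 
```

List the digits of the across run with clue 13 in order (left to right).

3 in 2 cells must be {1,2}; 4 in 2 cells must be {1,3}.
Nothing is forced directly, so branch on R1C2, whose candidates are 1 or 3. If R1C2 = 3: that forces R1C4 = 5, R2C2 = 1, after which R2C4 would have to be in {2,3,4,5,6,7,8} for the 14 across but in {9} for the 14 down — contradiction. So R1C2 = 1.
Given what's placed, R1C1 must be 2 to fit the 13 across and 3 down.
R1C3 = 4: the only remaining digit allowed by both the 13 across and the 6 down.
R1C4 = 13 − 7 = 6 completes the 13 across.

2, 1, 4, 6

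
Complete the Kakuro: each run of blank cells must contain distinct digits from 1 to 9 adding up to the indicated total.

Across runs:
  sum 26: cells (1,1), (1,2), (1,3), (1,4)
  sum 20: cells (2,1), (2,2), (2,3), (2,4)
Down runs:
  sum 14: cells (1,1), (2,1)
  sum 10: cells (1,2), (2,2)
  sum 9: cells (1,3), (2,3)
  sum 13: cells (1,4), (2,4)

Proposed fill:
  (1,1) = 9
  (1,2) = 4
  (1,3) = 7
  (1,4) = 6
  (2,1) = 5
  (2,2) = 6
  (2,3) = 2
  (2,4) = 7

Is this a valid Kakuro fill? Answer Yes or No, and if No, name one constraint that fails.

Yes

Across: 9+4+7+6=26; 5+6+2+7=20. Down: 9+5=14; 4+6=10; 7+2=9; 6+7=13. No digit repeats within any run.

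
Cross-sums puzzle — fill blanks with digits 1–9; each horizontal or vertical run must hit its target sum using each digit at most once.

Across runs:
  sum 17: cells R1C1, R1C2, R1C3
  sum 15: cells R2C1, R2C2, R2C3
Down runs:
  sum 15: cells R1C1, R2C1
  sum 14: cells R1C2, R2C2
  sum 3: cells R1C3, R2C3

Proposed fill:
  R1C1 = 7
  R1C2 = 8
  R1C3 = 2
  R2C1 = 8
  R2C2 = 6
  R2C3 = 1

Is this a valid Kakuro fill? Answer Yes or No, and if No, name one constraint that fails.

Across: 7+8+2=17; 8+6+1=15. Down: 7+8=15; 8+6=14; 2+1=3. No digit repeats within any run.

Yes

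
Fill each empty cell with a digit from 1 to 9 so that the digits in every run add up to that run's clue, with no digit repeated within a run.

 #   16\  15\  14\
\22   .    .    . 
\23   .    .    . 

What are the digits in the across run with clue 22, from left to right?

7 9 6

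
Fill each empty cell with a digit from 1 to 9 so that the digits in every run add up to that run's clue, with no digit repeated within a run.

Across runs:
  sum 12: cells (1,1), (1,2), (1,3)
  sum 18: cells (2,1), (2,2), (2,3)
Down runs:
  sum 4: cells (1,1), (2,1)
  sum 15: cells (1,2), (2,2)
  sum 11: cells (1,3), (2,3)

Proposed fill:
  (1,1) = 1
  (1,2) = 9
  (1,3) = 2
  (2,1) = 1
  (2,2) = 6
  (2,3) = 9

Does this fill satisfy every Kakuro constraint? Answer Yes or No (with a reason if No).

No — the down run (1,1)–(2,1) sums to 2, not 4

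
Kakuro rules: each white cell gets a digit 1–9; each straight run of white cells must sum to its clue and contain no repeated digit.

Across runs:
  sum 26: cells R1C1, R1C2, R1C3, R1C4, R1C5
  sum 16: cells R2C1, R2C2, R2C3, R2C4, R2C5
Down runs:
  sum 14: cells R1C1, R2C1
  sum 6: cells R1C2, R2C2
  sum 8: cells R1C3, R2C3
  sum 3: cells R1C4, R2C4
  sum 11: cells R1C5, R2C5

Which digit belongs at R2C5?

4

16 in 5 cells must be {1,2,3,4,6}; 3 in 2 cells must be {1,2}.
Only 6 fits R2C1 under both its across sum 16 and down sum 14.
R1C1 = 14 − 6 = 8 completes the 14 down.
Nothing is forced directly, so branch on R2C5, whose candidates are 2 or 3 or 4. If R2C5 = 2: that forces R1C5 = 9, R2C4 = 1, R1C4 = 2, R2C2 = 4, R2C3 = 3, after which R1C2 would have to be in {1,3,4,6} for the 26 across but in {2} for the 6 down — contradiction. If R2C5 = 3: then R1C5 would have to be in {1,2,3,4,5,6,7,9} for the 26 across but in {8} for the 11 down — contradiction. So R2C5 = 4.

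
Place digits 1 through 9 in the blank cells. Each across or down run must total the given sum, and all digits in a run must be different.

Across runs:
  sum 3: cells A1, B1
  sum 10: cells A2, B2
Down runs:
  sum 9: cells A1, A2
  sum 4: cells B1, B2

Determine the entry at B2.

3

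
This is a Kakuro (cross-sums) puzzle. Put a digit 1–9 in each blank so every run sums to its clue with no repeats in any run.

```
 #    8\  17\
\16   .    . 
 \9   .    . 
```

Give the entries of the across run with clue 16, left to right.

7 9

16 in 2 cells must be {7,9}; 17 in 2 cells must be {8,9}.
The 16 across and the 8 down share only 7, so R1C1 = 7.
R1C2 = 16 − 7 = 9 completes the 16 across.
R2C1 = 8 − 7 = 1 completes the 8 down.
R2C2 = 9 − 1 = 8 completes the 9 across.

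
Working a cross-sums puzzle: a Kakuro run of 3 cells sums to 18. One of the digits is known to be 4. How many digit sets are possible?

2

3 distinct digits from 1–9 sum between 6 and 24.
Keeping only sets containing 4.
Enumerating: {4,5,9}, {4,6,8}.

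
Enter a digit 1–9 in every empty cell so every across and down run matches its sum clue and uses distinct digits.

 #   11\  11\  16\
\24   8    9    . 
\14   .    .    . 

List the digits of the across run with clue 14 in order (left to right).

24 in 3 cells must be {7,8,9}; 16 in 2 cells must be {7,9}.
R1C3 = 24 − 17 = 7 completes the 24 across.
R2C1 = 11 − 8 = 3 completes the 11 down.
R2C2 = 11 − 9 = 2 completes the 11 down.
R2C3 = 14 − 5 = 9 completes the 14 across.

3, 2, 9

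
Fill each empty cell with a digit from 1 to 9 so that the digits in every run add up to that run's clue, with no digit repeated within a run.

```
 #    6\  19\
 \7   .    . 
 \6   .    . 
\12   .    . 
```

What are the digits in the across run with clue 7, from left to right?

6 in 3 cells must be {1,2,3}.
The 12 across and the 6 down share only 3, so R3C1 = 3.
R3C2 = 12 − 3 = 9 completes the 12 across.
Nothing is forced directly, so branch on R1C1, whose candidates are 1 or 2. If R1C1 = 2: then R1C2 would have to be in {5} for the 7 across but in {2,3,4,6,7,8} for the 19 down — contradiction. So R1C1 = 1.
R1C2 = 7 − 1 = 6 completes the 7 across.
R2C1 = 6 − 4 = 2 completes the 6 down.
R2C2 = 6 − 2 = 4 completes the 6 across.

1, 6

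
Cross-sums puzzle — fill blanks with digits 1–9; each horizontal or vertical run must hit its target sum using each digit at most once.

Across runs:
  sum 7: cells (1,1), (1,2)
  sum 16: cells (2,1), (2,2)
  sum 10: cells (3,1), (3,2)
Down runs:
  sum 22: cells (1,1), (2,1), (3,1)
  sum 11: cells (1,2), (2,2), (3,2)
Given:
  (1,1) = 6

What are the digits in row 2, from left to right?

16 in 2 cells must be {7,9}.
(1,2) = 7 − 6 = 1 completes the 7 across.
(2,2) = 7: the only remaining digit allowed by both the 16 across and the 11 down.
(3,2) = 11 − 8 = 3 completes the 11 down.
(2,1) = 16 − 7 = 9 completes the 16 across.
(3,1) = 10 − 3 = 7 completes the 10 across.

9 7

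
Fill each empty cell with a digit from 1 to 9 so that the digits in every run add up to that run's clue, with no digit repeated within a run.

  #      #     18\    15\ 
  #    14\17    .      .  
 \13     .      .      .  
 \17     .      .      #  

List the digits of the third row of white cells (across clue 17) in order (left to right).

9 8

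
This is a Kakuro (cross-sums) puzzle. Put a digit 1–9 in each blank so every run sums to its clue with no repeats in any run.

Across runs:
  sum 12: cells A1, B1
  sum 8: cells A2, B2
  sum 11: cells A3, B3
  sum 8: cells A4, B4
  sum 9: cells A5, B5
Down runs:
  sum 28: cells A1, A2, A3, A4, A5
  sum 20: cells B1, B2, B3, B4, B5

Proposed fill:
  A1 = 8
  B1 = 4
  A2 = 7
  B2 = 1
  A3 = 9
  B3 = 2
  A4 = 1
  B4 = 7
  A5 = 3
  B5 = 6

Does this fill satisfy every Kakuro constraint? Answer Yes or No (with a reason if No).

Across: 8+4=12; 7+1=8; 9+2=11; 1+7=8; 3+6=9. Down: 8+7+9+1+3=28; 4+1+2+7+6=20. No digit repeats within any run.

Yes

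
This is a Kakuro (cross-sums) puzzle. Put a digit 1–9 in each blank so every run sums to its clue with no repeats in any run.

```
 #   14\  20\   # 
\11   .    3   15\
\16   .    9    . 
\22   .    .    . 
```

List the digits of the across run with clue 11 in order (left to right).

R1C1 = 11 − 3 = 8 completes the 11 across.
R2C3 = 6: the only remaining digit allowed by both the 16 across and the 15 down.
Given what's placed, R3C1 must be 5 to fit the 22 across and 14 down.
R3C2 = 20 − 12 = 8 completes the 20 down.
R3C3 = 22 − 13 = 9 completes the 22 across.
R2C1 = 16 − 15 = 1 completes the 16 across.

8 3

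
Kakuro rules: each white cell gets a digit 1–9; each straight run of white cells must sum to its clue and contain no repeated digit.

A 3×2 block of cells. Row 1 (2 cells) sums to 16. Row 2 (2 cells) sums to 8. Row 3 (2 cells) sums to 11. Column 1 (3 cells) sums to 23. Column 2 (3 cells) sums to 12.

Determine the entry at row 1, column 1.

16 in 2 cells must be {7,9}; 23 in 3 cells must be {6,8,9}.
The 16 across and the 23 down share only 9, so (1,1) = 9.
(1,2) = 16 − 9 = 7 completes the 16 across.
Given what's placed, (2,1) must be 6 to fit the 8 across and 23 down.
(2,2) = 8 − 6 = 2 completes the 8 across.
(3,1) = 23 − 15 = 8 completes the 23 down.
(3,2) = 11 − 8 = 3 completes the 11 across.

9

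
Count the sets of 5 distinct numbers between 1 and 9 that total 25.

12

5 distinct digits from 1–9 sum between 15 and 35.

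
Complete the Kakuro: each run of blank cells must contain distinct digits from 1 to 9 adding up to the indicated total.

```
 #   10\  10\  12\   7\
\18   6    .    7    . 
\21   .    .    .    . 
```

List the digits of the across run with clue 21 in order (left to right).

4 9 5 3

R2C1 = 10 − 6 = 4 completes the 10 down.
R2C3 = 12 − 7 = 5 completes the 12 down.
Given what's placed, R2C4 must be 3 to fit the 21 across and 7 down.
R1C4 = 7 − 3 = 4 completes the 7 down.
R2C2 = 21 − 12 = 9 completes the 21 across.
R1C2 = 18 − 17 = 1 completes the 18 across.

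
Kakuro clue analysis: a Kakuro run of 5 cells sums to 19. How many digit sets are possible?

5 distinct digits from 1–9 sum between 15 and 35.
Enumerating: {1,2,3,4,9}, {1,2,3,5,8}, {1,2,3,6,7}, {1,2,4,5,7}, {1,3,4,5,6}.

5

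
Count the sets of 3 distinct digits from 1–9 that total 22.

2

3 distinct digits from 1–9 sum between 6 and 24.
Enumerating: {5,8,9}, {6,7,9}.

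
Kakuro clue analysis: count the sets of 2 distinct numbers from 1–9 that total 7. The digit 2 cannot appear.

2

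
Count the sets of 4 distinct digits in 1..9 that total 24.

4 distinct digits from 1–9 sum between 10 and 30.

8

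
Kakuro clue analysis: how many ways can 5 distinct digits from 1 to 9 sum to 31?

5 distinct digits from 1–9 sum between 15 and 35.
Enumerating: {1,6,7,8,9}, {2,5,7,8,9}, {3,4,7,8,9}, {3,5,6,8,9}, {4,5,6,7,9}.

5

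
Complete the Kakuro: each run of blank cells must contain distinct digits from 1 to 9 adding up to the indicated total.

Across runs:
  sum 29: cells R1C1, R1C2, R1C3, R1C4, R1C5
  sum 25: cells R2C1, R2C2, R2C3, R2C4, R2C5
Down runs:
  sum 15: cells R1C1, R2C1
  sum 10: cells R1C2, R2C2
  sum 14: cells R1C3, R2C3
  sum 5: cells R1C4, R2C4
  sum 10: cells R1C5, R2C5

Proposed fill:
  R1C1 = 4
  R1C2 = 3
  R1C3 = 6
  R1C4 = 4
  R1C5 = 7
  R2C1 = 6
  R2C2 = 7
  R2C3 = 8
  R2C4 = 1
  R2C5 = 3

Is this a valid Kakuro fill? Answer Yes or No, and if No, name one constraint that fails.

No — the down run R1C1–R2C1 sums to 10, not 15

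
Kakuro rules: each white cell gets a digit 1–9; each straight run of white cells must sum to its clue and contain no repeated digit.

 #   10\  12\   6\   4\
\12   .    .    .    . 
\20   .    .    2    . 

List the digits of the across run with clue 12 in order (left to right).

2 5 4 1

4 in 2 cells must be {1,3}.
R1C3 = 6 − 2 = 4 completes the 6 down.
R1C4 = 1: the only remaining digit allowed by both the 12 across and the 4 down.
R2C4 = 4 − 1 = 3 completes the 4 down.
Given what's placed, R1C1 must be 2 to fit the 12 across and 10 down.
R1C2 = 12 − 7 = 5 completes the 12 across.
R2C1 = 10 − 2 = 8 completes the 10 down.
R2C2 = 20 − 13 = 7 completes the 20 across.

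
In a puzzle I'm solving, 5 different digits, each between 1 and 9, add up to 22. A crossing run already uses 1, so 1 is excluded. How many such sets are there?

5 distinct digits from 1–9 sum between 15 and 35.
Dropping sets that contain 1.
Enumerating: {2,3,4,5,8}, {2,3,4,6,7}.

2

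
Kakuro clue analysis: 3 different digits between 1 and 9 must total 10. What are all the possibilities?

{1,2,7}; {1,3,6}; {1,4,5}; {2,3,5}

3 distinct digits from 1–9 sum between 6 and 24.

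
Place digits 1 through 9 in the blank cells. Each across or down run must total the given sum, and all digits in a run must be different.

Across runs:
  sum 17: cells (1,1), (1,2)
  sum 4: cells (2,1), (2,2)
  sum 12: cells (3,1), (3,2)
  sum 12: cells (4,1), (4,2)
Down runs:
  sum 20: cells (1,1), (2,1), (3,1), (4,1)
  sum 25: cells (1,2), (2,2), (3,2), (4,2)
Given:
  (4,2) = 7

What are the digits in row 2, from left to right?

3, 1

17 in 2 cells must be {8,9}; 4 in 2 cells must be {1,3}.
(4,1) = 12 − 7 = 5 completes the 12 across.
Nothing is forced directly, so branch on (1,1), whose candidates are 8 or 9. If (1,1) = 9: that forces (1,2) = 8, after which (2,1) would have to be in {1,3} for the 4 across but in {2,4} for the 20 down — contradiction. So (1,1) = 8.
(1,2) = 17 − 8 = 9 completes the 17 across.
No cell is forced outright now. (3,1) can only be 3 or 4 (the digits allowed by both its 12 across and its 20 down). If (3,1) = 3: then (2,1) would have to be in {1,3} for the 4 across but in {4} for the 20 down — contradiction. So (3,1) = 4.
(2,1) = 20 − 17 = 3 completes the 20 down.
(2,2) = 4 − 3 = 1 completes the 4 across.
(3,2) = 12 − 4 = 8 completes the 12 across.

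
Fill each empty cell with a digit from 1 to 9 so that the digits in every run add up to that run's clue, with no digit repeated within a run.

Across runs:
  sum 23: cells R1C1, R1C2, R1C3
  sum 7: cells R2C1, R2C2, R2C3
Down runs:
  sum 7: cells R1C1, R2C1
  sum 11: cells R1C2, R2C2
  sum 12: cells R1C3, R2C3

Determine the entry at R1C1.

6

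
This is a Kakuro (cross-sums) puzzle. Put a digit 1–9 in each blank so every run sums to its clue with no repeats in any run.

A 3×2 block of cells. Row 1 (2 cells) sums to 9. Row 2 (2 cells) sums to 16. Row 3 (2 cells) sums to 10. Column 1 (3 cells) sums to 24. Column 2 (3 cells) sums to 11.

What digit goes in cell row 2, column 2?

16 in 2 cells must be {7,9}; 24 in 3 cells must be {7,8,9}.
The 16 across and the 11 down share only 7, so (2,2) = 7.
(2,1) = 16 − 7 = 9 completes the 16 across.
Nothing is forced directly, so branch on (1,1), whose candidates are 7 or 8. If (1,1) = 7: then (1,2) would have to be in {2} for the 9 across but in {1,3} for the 11 down — contradiction. So (1,1) = 8.
(1,2) = 9 − 8 = 1 completes the 9 across.
(3,1) = 24 − 17 = 7 completes the 24 down.
(3,2) = 10 − 7 = 3 completes the 10 across.

7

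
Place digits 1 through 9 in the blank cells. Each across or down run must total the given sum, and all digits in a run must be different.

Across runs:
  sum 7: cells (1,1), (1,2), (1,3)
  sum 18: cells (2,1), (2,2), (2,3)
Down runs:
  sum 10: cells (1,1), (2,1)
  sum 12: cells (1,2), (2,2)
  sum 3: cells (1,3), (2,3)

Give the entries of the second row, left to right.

9 8 1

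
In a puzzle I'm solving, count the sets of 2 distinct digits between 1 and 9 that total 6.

2 distinct digits from 1–9 sum between 3 and 17.
Enumerating: {1,5}, {2,4}.

2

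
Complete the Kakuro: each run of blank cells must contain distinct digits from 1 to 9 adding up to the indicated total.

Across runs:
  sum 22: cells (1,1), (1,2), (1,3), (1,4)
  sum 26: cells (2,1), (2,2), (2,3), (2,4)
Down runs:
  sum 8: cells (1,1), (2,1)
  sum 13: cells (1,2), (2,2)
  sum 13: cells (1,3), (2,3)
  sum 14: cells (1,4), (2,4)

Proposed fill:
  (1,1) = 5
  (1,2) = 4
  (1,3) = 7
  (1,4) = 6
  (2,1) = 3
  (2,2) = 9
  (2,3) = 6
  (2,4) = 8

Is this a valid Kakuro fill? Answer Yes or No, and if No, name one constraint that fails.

Yes

Across: 5+4+7+6=22; 3+9+6+8=26. Down: 5+3=8; 4+9=13; 7+6=13; 6+8=14. No digit repeats within any run.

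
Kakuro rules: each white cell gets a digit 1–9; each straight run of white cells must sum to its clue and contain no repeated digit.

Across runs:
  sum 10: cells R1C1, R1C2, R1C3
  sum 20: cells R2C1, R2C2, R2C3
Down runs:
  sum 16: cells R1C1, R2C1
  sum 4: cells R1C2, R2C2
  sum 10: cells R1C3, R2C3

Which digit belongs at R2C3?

8

16 in 2 cells must be {7,9}; 4 in 2 cells must be {1,3}.
The 10 across and the 16 down share only 7, so R1C1 = 7.
Given what's placed, R1C2 must be 1 to fit the 10 across and 4 down.
R1C3 = 10 − 8 = 2 completes the 10 across.
R2C1 = 16 − 7 = 9 completes the 16 down.
R2C2 = 4 − 1 = 3 completes the 4 down.
R2C3 = 20 − 12 = 8 completes the 20 across.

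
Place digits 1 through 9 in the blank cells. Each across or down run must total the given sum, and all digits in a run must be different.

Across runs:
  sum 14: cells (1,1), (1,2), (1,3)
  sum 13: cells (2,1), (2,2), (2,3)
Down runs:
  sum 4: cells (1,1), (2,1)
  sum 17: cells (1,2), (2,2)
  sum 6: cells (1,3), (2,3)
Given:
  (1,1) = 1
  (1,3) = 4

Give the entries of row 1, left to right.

1 9 4

4 in 2 cells must be {1,3}; 17 in 2 cells must be {8,9}.
(1,2) = 14 − 5 = 9 completes the 14 across.
(2,1) = 4 − 1 = 3 completes the 4 down.
(2,2) = 17 − 9 = 8 completes the 17 down.
(2,3) = 13 − 11 = 2 completes the 13 across.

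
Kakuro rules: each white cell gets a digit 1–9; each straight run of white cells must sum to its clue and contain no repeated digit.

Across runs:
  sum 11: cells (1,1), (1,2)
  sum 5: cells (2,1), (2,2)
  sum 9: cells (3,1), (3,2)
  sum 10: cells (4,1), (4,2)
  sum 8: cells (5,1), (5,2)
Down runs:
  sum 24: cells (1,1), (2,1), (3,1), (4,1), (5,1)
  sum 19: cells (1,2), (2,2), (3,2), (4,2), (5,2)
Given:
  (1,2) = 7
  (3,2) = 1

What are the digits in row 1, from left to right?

(1,1) = 11 − 7 = 4 completes the 11 across.
(3,1) = 9 − 1 = 8 completes the 9 across.

4 7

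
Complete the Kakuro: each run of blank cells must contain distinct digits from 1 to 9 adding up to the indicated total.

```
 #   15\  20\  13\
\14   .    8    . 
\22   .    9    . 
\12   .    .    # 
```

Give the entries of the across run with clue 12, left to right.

9 3

R3C2 = 20 − 17 = 3 completes the 20 down.
R3C1 = 12 − 3 = 9 completes the 12 across.
R2C1 = 5: the only remaining digit allowed by both the 22 across and the 15 down.
R2C3 = 22 − 14 = 8 completes the 22 across.
R1C1 = 15 − 14 = 1 completes the 15 down.
R1C3 = 14 − 9 = 5 completes the 14 across.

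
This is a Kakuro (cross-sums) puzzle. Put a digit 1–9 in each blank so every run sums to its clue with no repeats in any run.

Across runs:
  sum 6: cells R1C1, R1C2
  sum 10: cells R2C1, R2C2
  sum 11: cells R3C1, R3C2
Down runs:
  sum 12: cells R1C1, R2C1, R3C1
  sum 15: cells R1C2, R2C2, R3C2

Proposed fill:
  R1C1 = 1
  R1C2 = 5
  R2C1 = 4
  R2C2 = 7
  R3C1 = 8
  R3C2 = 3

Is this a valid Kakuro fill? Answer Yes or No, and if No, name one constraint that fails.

No — the across run R2C1–R2C2 sums to 11, not 10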